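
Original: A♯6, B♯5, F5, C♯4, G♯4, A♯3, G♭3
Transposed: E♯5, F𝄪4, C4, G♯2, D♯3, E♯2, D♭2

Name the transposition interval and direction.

down a perfect eleventh

From A#6 to E#5 is 11 letter names — an eleventh of some quality.
E#5 to A#6 is 17 semitones, which makes it a perfect eleventh; the second version is lower, so the direction is down.
Checking another pair — Gb3 → Db2 — gives the same interval.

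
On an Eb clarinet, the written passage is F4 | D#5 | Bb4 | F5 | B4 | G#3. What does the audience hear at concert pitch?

The Eb clarinet sounds a minor third above written, so transpose each written note up a minor third.
F4 gives Ab4
D#5 gives F#5
Bb4 gives Db5
F5 gives Ab5
B4 gives D5
G#3 gives B3

Ab4 F#5 Db5 Ab5 D5 B3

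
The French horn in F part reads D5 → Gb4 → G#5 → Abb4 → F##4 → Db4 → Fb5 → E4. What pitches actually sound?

G4 Cb4 C#5 Dbb4 B#3 Gb3 Bbb4 A3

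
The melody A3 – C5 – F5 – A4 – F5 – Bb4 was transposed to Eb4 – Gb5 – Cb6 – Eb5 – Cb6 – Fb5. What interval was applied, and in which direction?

up a diminished fifth

From A3 to Eb4 is 5 letter names — a fifth of some quality.
A3 to Eb4 is 6 semitones, which makes it a diminished fifth; the second version is higher, so the direction is up.
Checking another pair — Bb4 → Fb5 — gives the same interval.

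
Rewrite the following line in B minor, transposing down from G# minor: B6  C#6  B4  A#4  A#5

D6 E5 D4 C#4 C#5

G# minor to B minor down is a major sixth, so every note moves down by that interval.
B6 gives D6
C#6 gives E5
B4 gives D4
A#4 gives C#4
A#5 gives C#5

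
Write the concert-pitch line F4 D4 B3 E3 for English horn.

Written C4 sounds as F3 on the English horn, so concert pitches are written a perfect fifth up.
F4 gives C5
D4 gives A4
B3 gives F#4
E3 gives B3

C5 A4 F#4 B3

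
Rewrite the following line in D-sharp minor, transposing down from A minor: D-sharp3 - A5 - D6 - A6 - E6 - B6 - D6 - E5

G##2 D#5 G#5 D#6 A#5 E#6 G#5 A#4

From A down to D-sharp is a diminished fifth; apply that to each pitch.
D#3 to G##2
A5 to D#5
D6 to G#5
A6 to D#6
E6 to A#5
B6 to E#6
D6 to G#5
E5 to A#4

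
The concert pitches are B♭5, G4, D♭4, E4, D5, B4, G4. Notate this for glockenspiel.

The glockenspiel sounds a perfect fifteenth above written, so the written part must be a perfect fifteenth below concert — transpose each note down.
Bb5 gives Bb3
G4 gives G2
Db4 gives Db2
E4 gives E2
D5 gives D3
B4 gives B2
G4 gives G2

Bb3 G2 Db2 E2 D3 B2 G2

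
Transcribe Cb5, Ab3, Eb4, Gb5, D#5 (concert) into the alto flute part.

Written C4 sounds as G3 on the alto flute, so concert pitches are written a perfect fourth up.
Cb5 → Fb5
Ab3 → Db4
Eb4 → Ab4
Gb5 → Cb6
D#5 → G#5

Fb5 Db4 Ab4 Cb6 G#5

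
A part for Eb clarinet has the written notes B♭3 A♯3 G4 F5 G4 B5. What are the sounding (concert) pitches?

Written C4 on the Eb clarinet sounds as Eb4, a minor third higher; apply that shift to every note.
Bb3 to Db4
A#3 to C#4
G4 to Bb4
F5 to Ab5
G4 to Bb4
B5 to D6

Db4 C#4 Bb4 Ab5 Bb4 D6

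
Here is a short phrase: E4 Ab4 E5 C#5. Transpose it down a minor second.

D#4 G4 D#5 B#4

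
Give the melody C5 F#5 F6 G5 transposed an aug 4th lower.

C5: a fourth down reaches G, and 6 semitones makes it Gb4.
F#5: a fourth down reaches C, and 6 semitones makes it C5.
An augmented fourth down from F6 gives Cb6.
G5 down an augmented fourth is Db5.

Gb4 C5 Cb6 Db5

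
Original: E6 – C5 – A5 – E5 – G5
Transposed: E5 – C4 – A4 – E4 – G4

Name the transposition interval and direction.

down a perfect octave

Take the first pair: E6 → E5. E to E spans 8 letter names, so the interval is some kind of octave.
E5 to E6 is 12 semitones, which makes it a perfect octave; the second version is lower, so the direction is down.
Checking another pair — G5 → G4 — gives the same interval.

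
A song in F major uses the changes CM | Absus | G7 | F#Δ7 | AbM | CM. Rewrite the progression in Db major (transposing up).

AbM Fbsus Eb7 DΔ7 FbM AbM

F major up to Db major is a minor sixth; each chord root moves by that interval while the quality stays the same.
CM: root C up a minor sixth → Ab, giving AbM.
Absus: root Ab up a minor sixth → Fb, giving Fbsus.
G7: root G up a minor sixth → Eb, giving Eb7.
F#Δ7: root F# up a minor sixth → D, giving DΔ7.
AbM: root Ab up a minor sixth → Fb, giving FbM.
CM: root C up a minor sixth → Ab, giving AbM.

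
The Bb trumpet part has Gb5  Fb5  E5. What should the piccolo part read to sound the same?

Fb4 Ebb4 D4

First find concert pitch: the Bb trumpet sounds a major second below written, so Gb5 Fb5 E5 sounds Fb5 Ebb5 D5.
Then write for piccolo: it sounds a perfect octave above written, so the part must be a perfect octave below concert.
Fb5 → Fb4
Ebb5 → Ebb4
D5 → D4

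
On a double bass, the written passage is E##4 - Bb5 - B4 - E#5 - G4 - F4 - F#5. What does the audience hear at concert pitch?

E##3 Bb4 B3 E#4 G3 F3 F#4

The double bass sounds a perfect octave below written, so transpose each written note down a perfect octave.
E##4 becomes E##3
Bb5 becomes Bb4
B4 becomes B3
E#5 becomes E#4
G4 becomes G3
F4 becomes F3
F#5 becomes F#4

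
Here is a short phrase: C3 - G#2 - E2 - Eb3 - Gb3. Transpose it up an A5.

An augmented fifth up from C3 gives G#3.
G#2 up an augmented fifth is D##3.
E2: a fifth up reaches B, and 8 semitones makes it B#2.
An augmented fifth up from Eb3 gives B3.
Gb3: a fifth up reaches D, and 8 semitones makes it D4.

G#3 D##3 B#2 B3 D4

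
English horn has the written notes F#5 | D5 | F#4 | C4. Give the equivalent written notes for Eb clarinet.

G#4 E4 G#3 D3

First find concert pitch: the English horn sounds a perfect fifth below written, so F#5 D5 F#4 C4 sounds B4 G4 B3 F3.
Then write for Eb clarinet: it sounds a minor third above written, so the part must be a minor third below concert.
B4 → G#4
G4 → E4
B3 → G#3
F3 → D3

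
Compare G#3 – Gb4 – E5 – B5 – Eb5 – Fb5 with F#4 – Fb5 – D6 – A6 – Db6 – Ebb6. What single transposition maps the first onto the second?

up a minor seventh

From G#3 to F#4 is 7 letter names — a seventh of some quality.
G#3 to F#4 is 10 semitones, which makes it a minor seventh; the second version is higher, so the direction is up.
Checking another pair — Fb5 → Ebb6 — gives the same interval.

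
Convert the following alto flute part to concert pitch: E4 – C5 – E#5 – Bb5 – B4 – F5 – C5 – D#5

The alto flute sounds a perfect fourth below written, so transpose each written note down a perfect fourth.
E4 to B3
C5 to G4
E#5 to B#4
Bb5 to F5
B4 to F#4
F5 to C5
C5 to G4
D#5 to A#4

B3 G4 B#4 F5 F#4 C5 G4 A#4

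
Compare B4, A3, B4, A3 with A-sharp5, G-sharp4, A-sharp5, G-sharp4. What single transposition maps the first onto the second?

up a major seventh

From B4 to A#5 is 7 letter names — a seventh of some quality.
B4 to A#5 is 11 semitones, which makes it a major seventh; the second version is higher, so the direction is up.
Checking another pair — A3 → G#4 — gives the same interval.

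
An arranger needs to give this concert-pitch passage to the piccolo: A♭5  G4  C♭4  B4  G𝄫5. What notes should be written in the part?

Ab4 G3 Cb3 B3 Gbb4

The piccolo sounds a perfect octave above written, so the written part must be a perfect octave below concert — transpose each note down.
Ab5 gives Ab4
G4 gives G3
Cb4 gives Cb3
B4 gives B3
Gbb5 gives Gbb4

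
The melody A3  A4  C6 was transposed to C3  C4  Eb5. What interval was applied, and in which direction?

down a major sixth

Take the first pair: A3 → C3. A to C spans 6 letter names, so the interval is some kind of sixth.
C3 to A3 is 9 semitones, which makes it a major sixth; the second version is lower, so the direction is down.
Checking another pair — C6 → Eb5 — gives the same interval.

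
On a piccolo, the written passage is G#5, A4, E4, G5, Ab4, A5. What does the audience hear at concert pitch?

G#6 A5 E5 G6 Ab5 A6

Written C4 on the piccolo sounds as C5, a perfect octave higher; apply that shift to every note.
G#5 → G#6
A4 → A5
E4 → E5
G5 → G6
Ab4 → Ab5
A5 → A6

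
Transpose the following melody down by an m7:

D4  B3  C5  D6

E3 C#3 D4 E5

A minor seventh down from D4 gives E3.
B3 down a minor seventh is C#3.
C5 down a minor seventh is D4.
A minor seventh down from D6 gives E5.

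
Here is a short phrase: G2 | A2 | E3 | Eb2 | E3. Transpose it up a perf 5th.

D3 E3 B3 Bb2 B3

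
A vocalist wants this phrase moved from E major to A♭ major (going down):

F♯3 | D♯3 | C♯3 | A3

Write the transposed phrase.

Bb2 G2 F2 Db3

E major to A♭ major down is an augmented fifth, so every note moves down by that interval.
F#3 to Bb2
D#3 to G2
C#3 to F2
A3 to Db3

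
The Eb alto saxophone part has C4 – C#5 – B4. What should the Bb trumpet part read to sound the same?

F3 F#4 E4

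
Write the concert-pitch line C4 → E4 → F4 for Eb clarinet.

A3 C#4 D4

Written C4 sounds as Eb4 on the Eb clarinet, so concert pitches are written a minor third down.
C4 -> A3
E4 -> C#4
F4 -> D4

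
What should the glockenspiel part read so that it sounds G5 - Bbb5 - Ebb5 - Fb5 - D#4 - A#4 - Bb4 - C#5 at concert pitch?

G3 Bbb3 Ebb3 Fb3 D#2 A#2 Bb2 C#3

The glockenspiel sounds a perfect fifteenth above written, so the written part must be a perfect fifteenth below concert — transpose each note down.
G5 gives G3
Bbb5 gives Bbb3
Ebb5 gives Ebb3
Fb5 gives Fb3
D#4 gives D#2
A#4 gives A#2
Bb4 gives Bb2
C#5 gives C#3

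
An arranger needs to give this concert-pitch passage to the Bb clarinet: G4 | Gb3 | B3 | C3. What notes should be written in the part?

The Bb clarinet sounds a major second below written, so the written part must be a major second above concert — transpose each note up.
G4 → A4
Gb3 → Ab3
B3 → C#4
C3 → D3

A4 Ab3 C#4 D3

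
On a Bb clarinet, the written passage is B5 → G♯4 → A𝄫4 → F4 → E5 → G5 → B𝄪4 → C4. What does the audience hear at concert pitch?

The Bb clarinet sounds a major second below written, so transpose each written note down a major second.
B5 -> A5
G#4 -> F#4
Abb4 -> Gbb4
F4 -> Eb4
E5 -> D5
G5 -> F5
B##4 -> A##4
C4 -> Bb3

A5 F#4 Gbb4 Eb4 D5 F5 A##4 Bb3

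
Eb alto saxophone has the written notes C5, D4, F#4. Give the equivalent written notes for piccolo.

First find concert pitch: the Eb alto saxophone sounds a major sixth below written, so C5 D4 F#4 sounds Eb4 F3 A3.
Then write for piccolo: it sounds a perfect octave above written, so the part must be a perfect octave below concert.
Eb4 → Eb3
F3 → F2
A3 → A2

Eb3 F2 A2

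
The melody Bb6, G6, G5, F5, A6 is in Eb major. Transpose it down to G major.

From Eb down to G is a minor sixth; apply that to each pitch.
Bb6 → D6
G6 → B5
G5 → B4
F5 → A4
A6 → C#6

D6 B5 B4 A4 C#6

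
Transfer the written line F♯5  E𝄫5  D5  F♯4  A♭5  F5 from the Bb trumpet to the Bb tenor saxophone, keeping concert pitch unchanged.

F#6 Ebb6 D6 F#5 Ab6 F6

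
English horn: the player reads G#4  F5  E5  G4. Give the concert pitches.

The English horn sounds a perfect fifth below written, so transpose each written note down a perfect fifth.
G#4 -> C#4
F5 -> Bb4
E5 -> A4
G4 -> C4

C#4 Bb4 A4 C4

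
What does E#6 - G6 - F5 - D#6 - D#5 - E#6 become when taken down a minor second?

D##6 F#6 E5 C##6 C##5 D##6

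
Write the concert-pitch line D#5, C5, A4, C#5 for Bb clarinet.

E#5 D5 B4 D#5

Written C4 sounds as Bb3 on the Bb clarinet, so concert pitches are written a major second up.
D#5 → E#5
C5 → D5
A4 → B4
C#5 → D#5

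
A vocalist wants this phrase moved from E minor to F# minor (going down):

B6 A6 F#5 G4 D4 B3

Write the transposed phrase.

C#6 B5 G#4 A3 E3 C#3

From E down to F# is a minor seventh; apply that to each pitch.
B6 → C#6
A6 → B5
F#5 → G#4
G4 → A3
D4 → E3
B3 → C#3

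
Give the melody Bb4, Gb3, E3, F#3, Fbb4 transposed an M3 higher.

D5 Bb3 G#3 A#3 Abb4

Bb4 → D5
Gb3 → Bb3
E3 → G#3
F#3 → A#3
Fbb4 → Abb4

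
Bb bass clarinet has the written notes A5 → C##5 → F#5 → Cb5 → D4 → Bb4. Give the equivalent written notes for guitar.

First find concert pitch: the Bb bass clarinet sounds a major ninth below written, so A5 C##5 F#5 Cb5 D4 Bb4 sounds G4 B#3 E4 Bbb3 C3 Ab3.
Then write for guitar: it sounds a perfect octave below written, so the part must be a perfect octave above concert.
G4 → G5
B#3 → B#4
E4 → E5
Bbb3 → Bbb4
C3 → C4
Ab3 → Ab4

G5 B#4 E5 Bbb4 C4 Ab4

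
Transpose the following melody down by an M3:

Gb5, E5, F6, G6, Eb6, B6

Ebb5 C5 Db6 Eb6 Cb6 G6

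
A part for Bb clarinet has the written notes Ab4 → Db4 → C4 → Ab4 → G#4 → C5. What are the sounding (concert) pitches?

Gb4 Cb4 Bb3 Gb4 F#4 Bb4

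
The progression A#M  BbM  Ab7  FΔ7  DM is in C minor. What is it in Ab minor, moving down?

F#M GbM Fb7 DbΔ7 BbM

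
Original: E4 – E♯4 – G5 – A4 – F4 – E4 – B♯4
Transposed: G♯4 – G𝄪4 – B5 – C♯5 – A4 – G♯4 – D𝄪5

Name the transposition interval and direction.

up a major third

Take the first pair: E4 → G#4. E to G spans 3 letter names, so the interval is some kind of third.
E4 to G#4 is 4 semitones, which makes it a major third; the second version is higher, so the direction is up.
Checking another pair — B#4 → D##5 — gives the same interval.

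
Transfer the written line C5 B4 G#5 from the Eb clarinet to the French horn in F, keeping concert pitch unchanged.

First find concert pitch: the Eb clarinet sounds a minor third above written, so C5 B4 G#5 sounds Eb5 D5 B5.
Then write for French horn in F: it sounds a perfect fifth below written, so the part must be a perfect fifth above concert.
Eb5 → Bb5
D5 → A5
B5 → F#6

Bb5 A5 F#6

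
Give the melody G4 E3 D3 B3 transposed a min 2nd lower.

F#4 D#3 C#3 A#3

G4 gives F#4
E3 gives D#3
D3 gives C#3
B3 gives A#3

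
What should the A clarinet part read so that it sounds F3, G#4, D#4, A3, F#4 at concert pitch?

Written C4 sounds as A3 on the A clarinet, so concert pitches are written a minor third up.
F3 gives Ab3
G#4 gives B4
D#4 gives F#4
A3 gives C4
F#4 gives A4

Ab3 B4 F#4 C4 A4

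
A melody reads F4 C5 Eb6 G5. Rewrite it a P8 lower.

F4 → F3
C5 → C4
Eb6 → Eb5
G5 → G4

F3 C4 Eb5 G4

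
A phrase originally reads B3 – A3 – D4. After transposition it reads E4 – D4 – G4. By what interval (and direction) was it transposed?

Take the first pair: B3 → E4. B to E spans 4 letter names, so the interval is some kind of fourth.
B3 to E4 is 5 semitones, which makes it a perfect fourth; the second version is higher, so the direction is up.
Checking another pair — D4 → G4 — gives the same interval.

up a perfect fourth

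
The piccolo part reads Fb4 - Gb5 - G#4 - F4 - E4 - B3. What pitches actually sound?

The piccolo sounds a perfect octave above written, so transpose each written note up a perfect octave.
Fb4 to Fb5
Gb5 to Gb6
G#4 to G#5
F4 to F5
E4 to E5
B3 to B4

Fb5 Gb6 G#5 F5 E5 B4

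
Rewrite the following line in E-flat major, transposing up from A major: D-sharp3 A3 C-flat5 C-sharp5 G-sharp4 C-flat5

A major to E-flat major up is a diminished fifth, so every note moves up by that interval.
D#3 → A3
A3 → Eb4
Cb5 → Gbb5
C#5 → G5
G#4 → D5
Cb5 → Gbb5

A3 Eb4 Gbb5 G5 D5 Gbb5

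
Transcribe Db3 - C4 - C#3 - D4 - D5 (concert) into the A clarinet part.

Fb3 Eb4 E3 F4 F5

Written C4 sounds as A3 on the A clarinet, so concert pitches are written a minor third up.
Db3 → Fb3
C4 → Eb4
C#3 → E3
D4 → F4
D5 → F5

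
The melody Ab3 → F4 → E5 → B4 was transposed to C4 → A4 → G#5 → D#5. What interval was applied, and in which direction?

up a major third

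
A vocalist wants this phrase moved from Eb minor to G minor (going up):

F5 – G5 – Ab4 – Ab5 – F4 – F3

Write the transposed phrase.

A5 B5 C5 C6 A4 A3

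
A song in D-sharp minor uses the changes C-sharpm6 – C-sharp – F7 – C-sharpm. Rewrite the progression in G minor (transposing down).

D-sharp minor down to G minor is an augmented fifth; each chord root moves by that interval while the quality stays the same.
C-sharpm6: root C-sharp down an augmented fifth → F, giving Fm6.
C-sharp: root C-sharp down an augmented fifth → F, giving F.
F7: root F down an augmented fifth → Bbb, giving Bbb7.
C-sharpm: root C-sharp down an augmented fifth → F, giving Fm.

Fm6 F Bbb7 Fm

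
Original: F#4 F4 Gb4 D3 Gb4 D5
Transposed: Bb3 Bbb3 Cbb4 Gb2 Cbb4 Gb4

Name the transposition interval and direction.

Take the first pair: F#4 → Bb3. F to B spans 5 letter names, so the interval is some kind of fifth.
Bb3 to F#4 is 8 semitones, which makes it an augmented fifth; the second version is lower, so the direction is down.
Checking another pair — D5 → Gb4 — gives the same interval.

down an augmented fifth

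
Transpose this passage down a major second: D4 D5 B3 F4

C4 C5 A3 Eb4

A major second down from D4 gives C4.
A major second down from D5 gives C5.
B3 down a major second is A3.
F4: a second down reaches E, and 2 semitones makes it Eb4.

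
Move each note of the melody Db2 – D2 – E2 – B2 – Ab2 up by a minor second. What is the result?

Db2 becomes Ebb2
D2 becomes Eb2
E2 becomes F2
B2 becomes C3
Ab2 becomes Bbb2

Ebb2 Eb2 F2 C3 Bbb2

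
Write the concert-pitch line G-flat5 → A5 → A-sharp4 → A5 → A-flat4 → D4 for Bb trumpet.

The Bb trumpet sounds a major second below written, so the written part must be a major second above concert — transpose each note up.
Gb5 becomes Ab5
A5 becomes B5
A#4 becomes B#4
A5 becomes B5
Ab4 becomes Bb4
D4 becomes E4

Ab5 B5 B#4 B5 Bb4 E4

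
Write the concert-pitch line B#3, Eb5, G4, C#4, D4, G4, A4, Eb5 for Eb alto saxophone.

The Eb alto saxophone sounds a major sixth below written, so the written part must be a major sixth above concert — transpose each note up.
B#3 -> G##4
Eb5 -> C6
G4 -> E5
C#4 -> A#4
D4 -> B4
G4 -> E5
A4 -> F#5
Eb5 -> C6

G##4 C6 E5 A#4 B4 E5 F#5 C6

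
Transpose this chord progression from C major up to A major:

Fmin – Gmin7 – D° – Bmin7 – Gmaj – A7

Dmin Emin7 B° G#min7 Emaj F#7

C major up to A major is a major sixth; each chord root moves by that interval while the quality stays the same.
Fmin: root F up a major sixth → D, giving Dmin.
Gmin7: root G up a major sixth → E, giving Emin7.
D°: root D up a major sixth → B, giving B°.
Bmin7: root B up a major sixth → G#, giving G#min7.
Gmaj: root G up a major sixth → E, giving Emaj.
A7: root A up a major sixth → F#, giving F#7.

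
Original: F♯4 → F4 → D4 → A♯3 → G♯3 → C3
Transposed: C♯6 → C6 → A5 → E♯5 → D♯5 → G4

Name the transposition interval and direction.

up a perfect twelfth

Take the first pair: F#4 → C#6. F to C spans 12 letter names, so the interval is some kind of twelfth.
F#4 to C#6 is 19 semitones, which makes it a perfect twelfth; the second version is higher, so the direction is up.
Checking another pair — C3 → G4 — gives the same interval.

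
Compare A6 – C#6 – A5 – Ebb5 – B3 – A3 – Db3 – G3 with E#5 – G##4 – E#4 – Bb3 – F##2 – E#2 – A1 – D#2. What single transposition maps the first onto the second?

down a diminished eleventh

From A6 to E#5 is 11 letter names — an eleventh of some quality.
E#5 to A6 is 16 semitones, which makes it a diminished eleventh; the second version is lower, so the direction is down.
Checking another pair — G3 → D#2 — gives the same interval.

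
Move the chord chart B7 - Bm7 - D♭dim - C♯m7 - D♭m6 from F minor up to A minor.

F minor up to A minor is a major third; each chord root moves by that interval while the quality stays the same.
B7: root B up a major third → D#, giving D#7.
Bm7: root B up a major third → D#, giving D#m7.
D♭dim: root D♭ up a major third → F, giving Fdim.
C♯m7: root C♯ up a major third → E#, giving E#m7.
D♭m6: root D♭ up a major third → F, giving Fm6.

D#7 D#m7 Fdim E#m7 Fm6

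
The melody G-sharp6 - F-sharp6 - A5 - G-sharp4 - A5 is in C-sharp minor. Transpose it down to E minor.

C-sharp minor to E minor down is a major sixth, so every note moves down by that interval.
G#6 becomes B5
F#6 becomes A5
A5 becomes C5
G#4 becomes B3
A5 becomes C5

B5 A5 C5 B3 C5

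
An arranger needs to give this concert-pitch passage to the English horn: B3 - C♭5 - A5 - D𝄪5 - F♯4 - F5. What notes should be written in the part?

The English horn sounds a perfect fifth below written, so the written part must be a perfect fifth above concert — transpose each note up.
B3 → F#4
Cb5 → Gb5
A5 → E6
D##5 → A##5
F#4 → C#5
F5 → C6

F#4 Gb5 E6 A##5 C#5 C6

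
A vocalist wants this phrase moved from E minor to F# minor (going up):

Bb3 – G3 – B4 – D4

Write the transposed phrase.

C4 A3 C#5 E4

E minor to F# minor up is a major second, so every note moves up by that interval.
Bb3 → C4
G3 → A3
B4 → C#5
D4 → E4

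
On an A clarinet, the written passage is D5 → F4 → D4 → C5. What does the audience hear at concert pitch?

B4 D4 B3 A4

Written C4 on the A clarinet sounds as A3, a minor third lower; apply that shift to every note.
D5 gives B4
F4 gives D4
D4 gives B3
C5 gives A4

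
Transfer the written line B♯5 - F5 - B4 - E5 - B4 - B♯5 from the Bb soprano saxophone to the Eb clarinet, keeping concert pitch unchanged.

F##5 C5 F#4 B4 F#4 F##5

First find concert pitch: the Bb soprano saxophone sounds a major second below written, so B♯5 F5 B4 E5 B4 B♯5 sounds A#5 Eb5 A4 D5 A4 A#5.
Then write for Eb clarinet: it sounds a minor third above written, so the part must be a minor third below concert.
A#5 → F##5
Eb5 → C5
A4 → F#4
D5 → B4
A4 → F#4
A#5 → F##5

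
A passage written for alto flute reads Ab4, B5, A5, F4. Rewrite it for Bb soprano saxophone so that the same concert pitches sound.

First find concert pitch: the alto flute sounds a perfect fourth below written, so Ab4 B5 A5 F4 sounds Eb4 F#5 E5 C4.
Then write for Bb soprano saxophone: it sounds a major second below written, so the part must be a major second above concert.
Eb4 → F4
F#5 → G#5
E5 → F#5
C4 → D4

F4 G#5 F#5 D4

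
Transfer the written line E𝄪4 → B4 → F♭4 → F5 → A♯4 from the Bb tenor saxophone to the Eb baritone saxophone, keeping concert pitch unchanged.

B##4 F#5 Cb5 C6 E#5

First find concert pitch: the Bb tenor saxophone sounds a major ninth below written, so E𝄪4 B4 F♭4 F5 A♯4 sounds D##3 A3 Ebb3 Eb4 G#3.
Then write for Eb baritone saxophone: it sounds a major thirteenth below written, so the part must be a major thirteenth above concert.
D##3 → B##4
A3 → F#5
Ebb3 → Cb5
Eb4 → C6
G#3 → E#5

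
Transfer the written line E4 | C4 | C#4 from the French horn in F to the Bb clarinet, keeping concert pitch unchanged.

B3 G3 G#3

First find concert pitch: the French horn in F sounds a perfect fifth below written, so E4 C4 C#4 sounds A3 F3 F#3.
Then write for Bb clarinet: it sounds a major second below written, so the part must be a major second above concert.
A3 → B3
F3 → G3
F#3 → G#3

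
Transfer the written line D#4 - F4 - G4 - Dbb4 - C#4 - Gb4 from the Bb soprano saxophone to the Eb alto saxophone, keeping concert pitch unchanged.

A#4 C5 D5 Abb4 G#4 Db5

First find concert pitch: the Bb soprano saxophone sounds a major second below written, so D#4 F4 G4 Dbb4 C#4 Gb4 sounds C#4 Eb4 F4 Cbb4 B3 Fb4.
Then write for Eb alto saxophone: it sounds a major sixth below written, so the part must be a major sixth above concert.
C#4 → A#4
Eb4 → C5
F4 → D5
Cbb4 → Abb4
B3 → G#4
Fb4 → Db5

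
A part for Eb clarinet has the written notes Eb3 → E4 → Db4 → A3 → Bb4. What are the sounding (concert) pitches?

The Eb clarinet sounds a minor third above written, so transpose each written note up a minor third.
Eb3 to Gb3
E4 to G4
Db4 to Fb4
A3 to C4
Bb4 to Db5

Gb3 G4 Fb4 C4 Db5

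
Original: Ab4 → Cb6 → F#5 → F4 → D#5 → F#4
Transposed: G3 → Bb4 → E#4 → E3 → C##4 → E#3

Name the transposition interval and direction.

down a minor ninth

Take the first pair: Ab4 → G3. A to G spans 9 letter names, so the interval is some kind of ninth.
G3 to Ab4 is 13 semitones, which makes it a minor ninth; the second version is lower, so the direction is down.
Checking another pair — F#4 → E#3 — gives the same interval.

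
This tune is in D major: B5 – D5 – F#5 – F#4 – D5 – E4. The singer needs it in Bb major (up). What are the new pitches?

G6 Bb5 D6 D5 Bb5 C5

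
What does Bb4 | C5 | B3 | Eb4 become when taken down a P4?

Bb4: a fourth down reaches F, and 5 semitones makes it F4.
C5 down a perfect fourth is G4.
A perfect fourth down from B3 gives F#3.
Eb4: a fourth down reaches B, and 5 semitones makes it Bb3.

F4 G4 F#3 Bb3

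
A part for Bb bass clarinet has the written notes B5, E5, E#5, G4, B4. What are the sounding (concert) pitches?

The Bb bass clarinet sounds a major ninth below written, so transpose each written note down a major ninth.
B5 becomes A4
E5 becomes D4
E#5 becomes D#4
G4 becomes F3
B4 becomes A3

A4 D4 D#4 F3 A3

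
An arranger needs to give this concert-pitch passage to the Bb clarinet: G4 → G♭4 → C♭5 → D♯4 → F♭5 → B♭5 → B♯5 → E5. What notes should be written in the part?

Written C4 sounds as Bb3 on the Bb clarinet, so concert pitches are written a major second up.
G4 -> A4
Gb4 -> Ab4
Cb5 -> Db5
D#4 -> E#4
Fb5 -> Gb5
Bb5 -> C6
B#5 -> C##6
E5 -> F#5

A4 Ab4 Db5 E#4 Gb5 C6 C##6 F#5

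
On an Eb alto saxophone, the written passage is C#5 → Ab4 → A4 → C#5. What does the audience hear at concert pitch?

E4 Cb4 C4 E4

The Eb alto saxophone sounds a major sixth below written, so transpose each written note down a major sixth.
C#5 becomes E4
Ab4 becomes Cb4
A4 becomes C4
C#5 becomes E4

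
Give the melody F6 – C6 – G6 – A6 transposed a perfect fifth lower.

Bb5 F5 C6 D6

F6 to Bb5
C6 to F5
G6 to C6
A6 to D6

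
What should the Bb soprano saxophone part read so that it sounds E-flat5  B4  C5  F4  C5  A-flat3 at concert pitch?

F5 C#5 D5 G4 D5 Bb3

The Bb soprano saxophone sounds a major second below written, so the written part must be a major second above concert — transpose each note up.
Eb5 to F5
B4 to C#5
C5 to D5
F4 to G4
C5 to D5
Ab3 to Bb3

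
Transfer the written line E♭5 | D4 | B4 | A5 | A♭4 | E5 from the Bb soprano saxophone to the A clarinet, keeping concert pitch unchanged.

First find concert pitch: the Bb soprano saxophone sounds a major second below written, so E♭5 D4 B4 A5 A♭4 E5 sounds Db5 C4 A4 G5 Gb4 D5.
Then write for A clarinet: it sounds a minor third below written, so the part must be a minor third above concert.
Db5 → Fb5
C4 → Eb4
A4 → C5
G5 → Bb5
Gb4 → Bbb4
D5 → F5

Fb5 Eb4 C5 Bb5 Bbb4 F5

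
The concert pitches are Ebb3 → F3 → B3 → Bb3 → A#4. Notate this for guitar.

Ebb4 F4 B4 Bb4 A#5

The guitar sounds a perfect octave below written, so the written part must be a perfect octave above concert — transpose each note up.
Ebb3 to Ebb4
F3 to F4
B3 to B4
Bb3 to Bb4
A#4 to A#5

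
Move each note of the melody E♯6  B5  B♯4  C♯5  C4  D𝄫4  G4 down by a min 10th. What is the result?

E#6 down a minor tenth is C##5.
A minor tenth down from B5 gives G#4.
A minor tenth down from B#4 gives G##3.
C#5 down a minor tenth is A#3.
C4 down a minor tenth is A2.
Dbb4: a tenth down reaches B, and 15 semitones makes it Bbb2.
G4 down a minor tenth is E3.

C##5 G#4 G##3 A#3 A2 Bbb2 E3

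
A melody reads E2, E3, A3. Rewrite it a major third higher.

G#2 G#3 C#4

A major third up from E2 gives G#2.
A major third up from E3 gives G#3.
A3 up a major third is C#4.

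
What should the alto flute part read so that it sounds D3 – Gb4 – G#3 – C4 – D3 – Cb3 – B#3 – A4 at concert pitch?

G3 Cb5 C#4 F4 G3 Fb3 E#4 D5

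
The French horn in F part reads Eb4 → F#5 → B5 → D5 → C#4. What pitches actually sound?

Written C4 on the French horn in F sounds as F3, a perfect fifth lower; apply that shift to every note.
Eb4 to Ab3
F#5 to B4
B5 to E5
D5 to G4
C#4 to F#3

Ab3 B4 E5 G4 F#3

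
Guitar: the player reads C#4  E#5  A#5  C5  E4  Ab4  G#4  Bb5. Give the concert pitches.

The guitar sounds a perfect octave below written, so transpose each written note down a perfect octave.
C#4 → C#3
E#5 → E#4
A#5 → A#4
C5 → C4
E4 → E3
Ab4 → Ab3
G#4 → G#3
Bb5 → Bb4

C#3 E#4 A#4 C4 E3 Ab3 G#3 Bb4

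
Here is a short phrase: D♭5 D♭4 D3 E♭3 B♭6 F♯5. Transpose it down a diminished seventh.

Db5 to E4
Db4 to E3
D3 to E#2
Eb3 to F#2
Bb6 to C#6
F#5 to G##4

E4 E3 E#2 F#2 C#6 G##4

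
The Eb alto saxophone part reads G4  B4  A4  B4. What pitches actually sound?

The Eb alto saxophone sounds a major sixth below written, so transpose each written note down a major sixth.
G4 -> Bb3
B4 -> D4
A4 -> C4
B4 -> D4

Bb3 D4 C4 D4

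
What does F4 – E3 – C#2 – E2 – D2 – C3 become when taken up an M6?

D5 C#4 A#2 C#3 B2 A3

F4 -> D5
E3 -> C#4
C#2 -> A#2
E2 -> C#3
D2 -> B2
C3 -> A3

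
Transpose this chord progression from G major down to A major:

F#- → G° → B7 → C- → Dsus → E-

G major down to A major is a minor seventh; each chord root moves by that interval while the quality stays the same.
F#-: root F# down a minor seventh → G#, giving G#-.
G°: root G down a minor seventh → A, giving A°.
B7: root B down a minor seventh → C#, giving C#7.
C-: root C down a minor seventh → D, giving D-.
Dsus: root D down a minor seventh → E, giving Esus.
E-: root E down a minor seventh → F#, giving F#-.

G#- A° C#7 D- Esus F#-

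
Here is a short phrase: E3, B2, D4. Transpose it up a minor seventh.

A minor seventh up from E3 gives D4.
A minor seventh up from B2 gives A3.
D4 up a minor seventh is C5.

D4 A3 C5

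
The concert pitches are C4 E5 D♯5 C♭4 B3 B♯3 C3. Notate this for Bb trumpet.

The Bb trumpet sounds a major second below written, so the written part must be a major second above concert — transpose each note up.
C4 to D4
E5 to F#5
D#5 to E#5
Cb4 to Db4
B3 to C#4
B#3 to C##4
C3 to D3

D4 F#5 E#5 Db4 C#4 C##4 D3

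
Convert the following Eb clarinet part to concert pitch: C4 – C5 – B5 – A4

The Eb clarinet sounds a minor third above written, so transpose each written note up a minor third.
C4 -> Eb4
C5 -> Eb5
B5 -> D6
A4 -> C5

Eb4 Eb5 D6 C5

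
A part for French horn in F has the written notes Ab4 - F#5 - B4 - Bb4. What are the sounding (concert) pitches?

Db4 B4 E4 Eb4

Written C4 on the French horn in F sounds as F3, a perfect fifth lower; apply that shift to every note.
Ab4 -> Db4
F#5 -> B4
B4 -> E4
Bb4 -> Eb4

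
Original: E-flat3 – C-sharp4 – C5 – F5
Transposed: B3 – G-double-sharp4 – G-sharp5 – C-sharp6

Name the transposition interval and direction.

up an augmented fifth

From Eb3 to B3 is 5 letter names — a fifth of some quality.
Eb3 to B3 is 8 semitones, which makes it an augmented fifth; the second version is higher, so the direction is up.
Checking another pair — F5 → C#6 — gives the same interval.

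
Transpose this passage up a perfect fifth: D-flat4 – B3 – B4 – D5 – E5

Db4: a fifth up reaches A, and 7 semitones makes it Ab4.
B3 up a perfect fifth is F#4.
B4: a fifth up reaches F, and 7 semitones makes it F#5.
A perfect fifth up from D5 gives A5.
E5: a fifth up reaches B, and 7 semitones makes it B5.

Ab4 F#4 F#5 A5 B5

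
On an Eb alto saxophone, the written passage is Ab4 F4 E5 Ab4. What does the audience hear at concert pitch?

Written C4 on the Eb alto saxophone sounds as Eb3, a major sixth lower; apply that shift to every note.
Ab4 becomes Cb4
F4 becomes Ab3
E5 becomes G4
Ab4 becomes Cb4

Cb4 Ab3 G4 Cb4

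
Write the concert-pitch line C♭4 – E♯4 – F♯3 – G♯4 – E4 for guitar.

Written C4 sounds as C3 on the guitar, so concert pitches are written a perfect octave up.
Cb4 becomes Cb5
E#4 becomes E#5
F#3 becomes F#4
G#4 becomes G#5
E4 becomes E5

Cb5 E#5 F#4 G#5 E5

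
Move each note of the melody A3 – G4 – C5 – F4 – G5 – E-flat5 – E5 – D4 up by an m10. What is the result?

C5 Bb5 Eb6 Ab5 Bb6 Gb6 G6 F5

A3 becomes C5
G4 becomes Bb5
C5 becomes Eb6
F4 becomes Ab5
G5 becomes Bb6
Eb5 becomes Gb6
E5 becomes G6
D4 becomes F5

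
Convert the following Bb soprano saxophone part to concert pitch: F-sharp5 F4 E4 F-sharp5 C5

E5 Eb4 D4 E5 Bb4

The Bb soprano saxophone sounds a major second below written, so transpose each written note down a major second.
F#5 gives E5
F4 gives Eb4
E4 gives D4
F#5 gives E5
C5 gives Bb4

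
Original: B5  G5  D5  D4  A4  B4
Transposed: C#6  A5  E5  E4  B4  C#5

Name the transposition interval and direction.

From B5 to C#6 is 2 letter names — a second of some quality.
B5 to C#6 is 2 semitones, which makes it a major second; the second version is higher, so the direction is up.
Checking another pair — B4 → C#5 — gives the same interval.

up a major second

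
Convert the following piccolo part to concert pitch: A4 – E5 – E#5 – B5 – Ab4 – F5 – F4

A5 E6 E#6 B6 Ab5 F6 F5

The piccolo sounds a perfect octave above written, so transpose each written note up a perfect octave.
A4 becomes A5
E5 becomes E6
E#5 becomes E#6
B5 becomes B6
Ab4 becomes Ab5
F5 becomes F6
F4 becomes F5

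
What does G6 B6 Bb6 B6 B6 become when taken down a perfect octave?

G6 to G5
B6 to B5
Bb6 to Bb5
B6 to B5
B6 to B5

G5 B5 Bb5 B5 B5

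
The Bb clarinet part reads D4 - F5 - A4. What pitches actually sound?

C4 Eb5 G4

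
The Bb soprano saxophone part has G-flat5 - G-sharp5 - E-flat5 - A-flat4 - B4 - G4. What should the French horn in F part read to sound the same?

First find concert pitch: the Bb soprano saxophone sounds a major second below written, so G-flat5 G-sharp5 E-flat5 A-flat4 B4 G4 sounds Fb5 F#5 Db5 Gb4 A4 F4.
Then write for French horn in F: it sounds a perfect fifth below written, so the part must be a perfect fifth above concert.
Fb5 → Cb6
F#5 → C#6
Db5 → Ab5
Gb4 → Db5
A4 → E5
F4 → C5

Cb6 C#6 Ab5 Db5 E5 C5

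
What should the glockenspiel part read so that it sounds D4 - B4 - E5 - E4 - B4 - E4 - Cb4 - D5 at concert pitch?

D2 B2 E3 E2 B2 E2 Cb2 D3

Written C4 sounds as C6 on the glockenspiel, so concert pitches are written a perfect fifteenth down.
D4 gives D2
B4 gives B2
E5 gives E3
E4 gives E2
B4 gives B2
E4 gives E2
Cb4 gives Cb2
D5 gives D3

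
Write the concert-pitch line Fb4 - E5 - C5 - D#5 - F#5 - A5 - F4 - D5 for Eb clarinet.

The Eb clarinet sounds a minor third above written, so the written part must be a minor third below concert — transpose each note down.
Fb4 → Db4
E5 → C#5
C5 → A4
D#5 → B#4
F#5 → D#5
A5 → F#5
F4 → D4
D5 → B4

Db4 C#5 A4 B#4 D#5 F#5 D4 B4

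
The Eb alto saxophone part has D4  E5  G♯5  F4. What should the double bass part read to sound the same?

F4 G5 B5 Ab4

First find concert pitch: the Eb alto saxophone sounds a major sixth below written, so D4 E5 G♯5 F4 sounds F3 G4 B4 Ab3.
Then write for double bass: it sounds a perfect octave below written, so the part must be a perfect octave above concert.
F3 → F4
G4 → G5
B4 → B5
Ab3 → Ab4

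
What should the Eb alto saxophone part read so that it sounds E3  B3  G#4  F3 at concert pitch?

The Eb alto saxophone sounds a major sixth below written, so the written part must be a major sixth above concert — transpose each note up.
E3 to C#4
B3 to G#4
G#4 to E#5
F3 to D4

C#4 G#4 E#5 D4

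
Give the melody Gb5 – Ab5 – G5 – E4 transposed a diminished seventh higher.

Gb5 → Fbb6
Ab5 → Gbb6
G5 → Fb6
E4 → Db5

Fbb6 Gbb6 Fb6 Db5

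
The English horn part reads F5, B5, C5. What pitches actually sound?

Bb4 E5 F4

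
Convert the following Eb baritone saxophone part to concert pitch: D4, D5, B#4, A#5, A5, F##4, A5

F2 F3 D#3 C#4 C4 A#2 C4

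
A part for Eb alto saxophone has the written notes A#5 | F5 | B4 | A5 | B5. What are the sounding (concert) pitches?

C#5 Ab4 D4 C5 D5

The Eb alto saxophone sounds a major sixth below written, so transpose each written note down a major sixth.
A#5 becomes C#5
F5 becomes Ab4
B4 becomes D4
A5 becomes C5
B5 becomes D5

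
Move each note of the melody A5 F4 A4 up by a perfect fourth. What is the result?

D6 Bb4 D5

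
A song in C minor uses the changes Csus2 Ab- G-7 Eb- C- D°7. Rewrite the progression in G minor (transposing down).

Gsus2 Eb- D-7 Bb- G- A°7

C minor down to G minor is a perfect fourth; each chord root moves by that interval while the quality stays the same.
Csus2: root C down a perfect fourth → G, giving Gsus2.
Ab-: root Ab down a perfect fourth → Eb, giving Eb-.
G-7: root G down a perfect fourth → D, giving D-7.
Eb-: root Eb down a perfect fourth → Bb, giving Bb-.
C-: root C down a perfect fourth → G, giving G-.
D°7: root D down a perfect fourth → A, giving A°7.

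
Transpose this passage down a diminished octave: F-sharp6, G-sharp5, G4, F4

A diminished octave down from F#6 gives F##5.
G#5: an octave down reaches G, and 11 semitones makes it G##4.
A diminished octave down from G4 gives G#3.
F4: an octave down reaches F, and 11 semitones makes it F#3.

F##5 G##4 G#3 F#3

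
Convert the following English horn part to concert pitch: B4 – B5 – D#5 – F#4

E4 E5 G#4 B3

Written C4 on the English horn sounds as F3, a perfect fifth lower; apply that shift to every note.
B4 -> E4
B5 -> E5
D#5 -> G#4
F#4 -> B3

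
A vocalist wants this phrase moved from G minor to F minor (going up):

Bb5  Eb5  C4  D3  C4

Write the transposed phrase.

Ab6 Db6 Bb4 C4 Bb4

G minor to F minor up is a minor seventh, so every note moves up by that interval.
Bb5 gives Ab6
Eb5 gives Db6
C4 gives Bb4
D3 gives C4
C4 gives Bb4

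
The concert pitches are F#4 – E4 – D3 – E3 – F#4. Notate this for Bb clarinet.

The Bb clarinet sounds a major second below written, so the written part must be a major second above concert — transpose each note up.
F#4 gives G#4
E4 gives F#4
D3 gives E3
E3 gives F#3
F#4 gives G#4

G#4 F#4 E3 F#3 G#4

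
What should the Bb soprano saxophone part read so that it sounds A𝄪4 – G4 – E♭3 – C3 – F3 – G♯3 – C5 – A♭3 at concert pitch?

B##4 A4 F3 D3 G3 A#3 D5 Bb3

The Bb soprano saxophone sounds a major second below written, so the written part must be a major second above concert — transpose each note up.
A##4 -> B##4
G4 -> A4
Eb3 -> F3
C3 -> D3
F3 -> G3
G#3 -> A#3
C5 -> D5
Ab3 -> Bb3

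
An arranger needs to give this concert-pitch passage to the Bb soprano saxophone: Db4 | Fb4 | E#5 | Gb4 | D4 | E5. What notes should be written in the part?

Written C4 sounds as Bb3 on the Bb soprano saxophone, so concert pitches are written a major second up.
Db4 gives Eb4
Fb4 gives Gb4
E#5 gives F##5
Gb4 gives Ab4
D4 gives E4
E5 gives F#5

Eb4 Gb4 F##5 Ab4 E4 F#5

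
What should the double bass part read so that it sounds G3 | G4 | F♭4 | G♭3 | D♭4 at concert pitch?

The double bass sounds a perfect octave below written, so the written part must be a perfect octave above concert — transpose each note up.
G3 -> G4
G4 -> G5
Fb4 -> Fb5
Gb3 -> Gb4
Db4 -> Db5

G4 G5 Fb5 Gb4 Db5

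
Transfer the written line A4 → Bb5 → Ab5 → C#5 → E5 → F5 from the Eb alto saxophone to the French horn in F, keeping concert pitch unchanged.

G4 Ab5 Gb5 B4 D5 Eb5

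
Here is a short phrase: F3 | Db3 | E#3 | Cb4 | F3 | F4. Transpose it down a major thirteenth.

F3 gives Ab1
Db3 gives Fb1
E#3 gives G#1
Cb4 gives Ebb2
F3 gives Ab1
F4 gives Ab2

Ab1 Fb1 G#1 Ebb2 Ab1 Ab2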